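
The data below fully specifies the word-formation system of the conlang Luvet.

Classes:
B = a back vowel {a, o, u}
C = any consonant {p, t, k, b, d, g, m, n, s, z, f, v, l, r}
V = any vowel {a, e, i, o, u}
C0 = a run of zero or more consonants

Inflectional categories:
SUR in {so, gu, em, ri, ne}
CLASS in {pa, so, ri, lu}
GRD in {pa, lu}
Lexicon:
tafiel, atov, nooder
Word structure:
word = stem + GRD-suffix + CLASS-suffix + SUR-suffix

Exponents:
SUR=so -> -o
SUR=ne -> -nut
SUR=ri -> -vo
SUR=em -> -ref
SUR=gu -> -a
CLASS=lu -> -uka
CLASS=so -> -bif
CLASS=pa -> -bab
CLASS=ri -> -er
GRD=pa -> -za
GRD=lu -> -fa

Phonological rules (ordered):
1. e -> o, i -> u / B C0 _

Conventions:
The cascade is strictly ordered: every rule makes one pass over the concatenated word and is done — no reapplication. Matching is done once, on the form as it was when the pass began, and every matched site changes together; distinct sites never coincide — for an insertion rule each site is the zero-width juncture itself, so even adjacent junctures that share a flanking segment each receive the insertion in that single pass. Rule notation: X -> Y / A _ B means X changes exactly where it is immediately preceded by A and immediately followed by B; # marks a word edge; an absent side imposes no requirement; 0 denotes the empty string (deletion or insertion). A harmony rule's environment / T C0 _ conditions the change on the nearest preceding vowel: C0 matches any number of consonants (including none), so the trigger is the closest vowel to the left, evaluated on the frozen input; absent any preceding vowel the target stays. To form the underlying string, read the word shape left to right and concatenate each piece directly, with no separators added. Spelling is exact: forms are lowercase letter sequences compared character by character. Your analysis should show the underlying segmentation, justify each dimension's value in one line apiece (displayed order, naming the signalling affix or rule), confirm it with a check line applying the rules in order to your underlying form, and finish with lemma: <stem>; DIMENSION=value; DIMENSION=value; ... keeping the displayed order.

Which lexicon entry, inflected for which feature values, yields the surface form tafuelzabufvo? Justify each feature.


underlying: tafiel-za-bif-vo
SUR=ri - signalled by the affix -vo
CLASS=so - signalled by the affix -bif
GRD=pa - signalled by the affix -za
check: tafielzabifvo -> tafuelzabufvo
lemma: tafiel; SUR=ri; CLASS=so; GRD=pa


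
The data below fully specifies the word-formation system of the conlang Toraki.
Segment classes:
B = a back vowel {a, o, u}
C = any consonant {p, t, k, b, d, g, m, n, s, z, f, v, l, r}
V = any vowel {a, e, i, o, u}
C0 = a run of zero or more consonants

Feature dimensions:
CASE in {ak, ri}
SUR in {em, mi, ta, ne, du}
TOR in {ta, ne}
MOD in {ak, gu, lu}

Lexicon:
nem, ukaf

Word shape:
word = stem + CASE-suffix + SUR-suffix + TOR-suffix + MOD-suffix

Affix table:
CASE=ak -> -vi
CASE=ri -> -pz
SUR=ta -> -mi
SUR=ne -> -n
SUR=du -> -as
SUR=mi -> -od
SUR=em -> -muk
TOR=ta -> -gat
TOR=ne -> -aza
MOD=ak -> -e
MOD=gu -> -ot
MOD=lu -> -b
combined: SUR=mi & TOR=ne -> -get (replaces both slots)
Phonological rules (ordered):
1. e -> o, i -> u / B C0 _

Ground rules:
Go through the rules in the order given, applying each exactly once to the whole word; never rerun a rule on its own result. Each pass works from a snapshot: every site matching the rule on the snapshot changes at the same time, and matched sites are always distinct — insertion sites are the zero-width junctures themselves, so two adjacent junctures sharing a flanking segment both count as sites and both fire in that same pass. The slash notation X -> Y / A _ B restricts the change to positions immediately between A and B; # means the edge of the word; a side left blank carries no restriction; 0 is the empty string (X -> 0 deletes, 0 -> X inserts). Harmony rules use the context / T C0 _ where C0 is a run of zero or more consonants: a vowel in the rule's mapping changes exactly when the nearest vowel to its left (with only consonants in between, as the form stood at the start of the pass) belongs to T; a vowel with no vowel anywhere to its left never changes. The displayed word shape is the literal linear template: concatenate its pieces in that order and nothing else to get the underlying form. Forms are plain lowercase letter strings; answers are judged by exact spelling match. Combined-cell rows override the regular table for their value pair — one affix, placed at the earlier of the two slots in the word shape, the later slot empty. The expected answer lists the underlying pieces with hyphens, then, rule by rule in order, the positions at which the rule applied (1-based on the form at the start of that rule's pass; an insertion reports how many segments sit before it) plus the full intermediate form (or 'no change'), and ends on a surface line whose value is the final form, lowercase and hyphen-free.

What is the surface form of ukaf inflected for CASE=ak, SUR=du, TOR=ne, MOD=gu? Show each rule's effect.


underlying: ukaf-vi-as-aza-ot
1. e -> o, i -> u / B C0 _: fires at position(s) 6: ukafvuasazaot
surface: ukafvuasazaot


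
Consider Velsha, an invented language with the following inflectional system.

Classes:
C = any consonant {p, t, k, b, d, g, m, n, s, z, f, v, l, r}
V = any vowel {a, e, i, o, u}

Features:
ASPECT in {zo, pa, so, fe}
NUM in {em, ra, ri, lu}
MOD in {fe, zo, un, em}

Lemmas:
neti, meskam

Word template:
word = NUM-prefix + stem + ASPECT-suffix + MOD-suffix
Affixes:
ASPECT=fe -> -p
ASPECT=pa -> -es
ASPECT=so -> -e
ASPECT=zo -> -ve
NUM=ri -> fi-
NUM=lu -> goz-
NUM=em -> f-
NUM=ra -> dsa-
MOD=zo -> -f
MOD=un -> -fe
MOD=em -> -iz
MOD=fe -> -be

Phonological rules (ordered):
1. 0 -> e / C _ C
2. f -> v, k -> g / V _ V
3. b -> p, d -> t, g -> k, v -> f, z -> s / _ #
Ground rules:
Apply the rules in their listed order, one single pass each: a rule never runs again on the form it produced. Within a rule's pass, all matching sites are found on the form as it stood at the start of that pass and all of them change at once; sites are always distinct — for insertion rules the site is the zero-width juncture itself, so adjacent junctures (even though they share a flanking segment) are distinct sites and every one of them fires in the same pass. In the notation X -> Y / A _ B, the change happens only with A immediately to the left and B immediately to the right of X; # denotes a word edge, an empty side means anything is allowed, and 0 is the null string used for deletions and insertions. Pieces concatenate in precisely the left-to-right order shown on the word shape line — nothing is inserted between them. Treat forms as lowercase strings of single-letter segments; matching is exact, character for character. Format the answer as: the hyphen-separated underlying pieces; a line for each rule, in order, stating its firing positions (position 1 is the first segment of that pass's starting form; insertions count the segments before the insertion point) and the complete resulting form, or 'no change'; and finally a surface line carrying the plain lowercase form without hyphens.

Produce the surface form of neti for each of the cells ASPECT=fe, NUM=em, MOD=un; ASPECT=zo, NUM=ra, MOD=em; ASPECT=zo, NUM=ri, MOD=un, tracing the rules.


cell ASPECT=fe, NUM=em, MOD=un:
underlying: f-neti-p-fe
1. 0 -> e / C _ C: inserts after position(s) 1, 6: fenetipefe
2. f -> v, k -> g / V _ V: fires at position(s) 9: fenetipeve
3. b -> p, d -> t, g -> k, v -> f, z -> s / _ #: no change
surface: fenetipeve

cell ASPECT=zo, NUM=ra, MOD=em:
underlying: dsa-neti-ve-iz
1. 0 -> e / C _ C: inserts after position(s) 1: desanetiveiz
2. f -> v, k -> g / V _ V: no change
3. b -> p, d -> t, g -> k, v -> f, z -> s / _ #: fires at position(s) 12: desanetiveis
surface: desanetiveis

cell ASPECT=zo, NUM=ri, MOD=un:
underlying: fi-neti-ve-fe
1. 0 -> e / C _ C: no change
2. f -> v, k -> g / V _ V: fires at position(s) 9: finetiveve
3. b -> p, d -> t, g -> k, v -> f, z -> s / _ #: no change
surface: finetiveve


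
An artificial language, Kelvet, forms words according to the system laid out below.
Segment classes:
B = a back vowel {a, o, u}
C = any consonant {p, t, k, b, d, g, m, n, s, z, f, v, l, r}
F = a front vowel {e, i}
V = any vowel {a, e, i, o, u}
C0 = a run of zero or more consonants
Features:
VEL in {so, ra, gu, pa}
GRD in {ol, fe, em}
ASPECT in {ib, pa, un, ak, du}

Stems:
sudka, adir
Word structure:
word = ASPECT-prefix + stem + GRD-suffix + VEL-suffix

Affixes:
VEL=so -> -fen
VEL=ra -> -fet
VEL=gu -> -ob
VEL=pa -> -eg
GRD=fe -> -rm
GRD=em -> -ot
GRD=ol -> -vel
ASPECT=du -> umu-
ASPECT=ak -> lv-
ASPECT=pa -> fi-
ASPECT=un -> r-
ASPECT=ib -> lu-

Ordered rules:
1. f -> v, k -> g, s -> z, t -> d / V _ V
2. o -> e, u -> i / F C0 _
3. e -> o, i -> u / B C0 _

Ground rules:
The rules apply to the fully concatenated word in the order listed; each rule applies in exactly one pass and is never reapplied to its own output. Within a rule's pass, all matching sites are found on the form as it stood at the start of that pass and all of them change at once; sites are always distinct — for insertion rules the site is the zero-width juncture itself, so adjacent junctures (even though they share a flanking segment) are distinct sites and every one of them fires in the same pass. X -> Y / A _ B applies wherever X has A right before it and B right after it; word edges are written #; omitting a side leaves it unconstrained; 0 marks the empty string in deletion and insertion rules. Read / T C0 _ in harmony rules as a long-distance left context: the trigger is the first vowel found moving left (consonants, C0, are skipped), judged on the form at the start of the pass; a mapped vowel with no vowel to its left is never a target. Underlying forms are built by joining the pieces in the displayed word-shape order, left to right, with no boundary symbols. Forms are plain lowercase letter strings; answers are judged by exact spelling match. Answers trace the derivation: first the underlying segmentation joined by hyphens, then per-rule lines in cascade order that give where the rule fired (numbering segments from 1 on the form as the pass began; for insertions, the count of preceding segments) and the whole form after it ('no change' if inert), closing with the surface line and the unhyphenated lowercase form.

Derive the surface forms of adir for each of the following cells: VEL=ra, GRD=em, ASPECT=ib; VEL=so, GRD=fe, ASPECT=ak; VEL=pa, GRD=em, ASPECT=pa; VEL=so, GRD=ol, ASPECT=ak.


cell VEL=ra, GRD=em, ASPECT=ib:
underlying: lu-adir-ot-fet
1. f -> v, k -> g, s -> z, t -> d / V _ V: no change
2. o -> e, u -> i / F C0 _: fires at position(s) 7: luadiretfet
3. e -> o, i -> u / B C0 _: fires at position(s) 5: luaduretfet
surface: luaduretfet

cell VEL=so, GRD=fe, ASPECT=ak:
underlying: lv-adir-rm-fen
1. f -> v, k -> g, s -> z, t -> d / V _ V: no change
2. o -> e, u -> i / F C0 _: no change
3. e -> o, i -> u / B C0 _: fires at position(s) 5: lvadurrmfen
surface: lvadurrmfen

cell VEL=pa, GRD=em, ASPECT=pa:
underlying: fi-adir-ot-eg
1. f -> v, k -> g, s -> z, t -> d / V _ V: fires at position(s) 8: fiadirodeg
2. o -> e, u -> i / F C0 _: fires at position(s) 7: fiadiredeg
3. e -> o, i -> u / B C0 _: fires at position(s) 5: fiaduredeg
surface: fiaduredeg

cell VEL=so, GRD=ol, ASPECT=ak:
underlying: lv-adir-vel-fen
1. f -> v, k -> g, s -> z, t -> d / V _ V: no change
2. o -> e, u -> i / F C0 _: no change
3. e -> o, i -> u / B C0 _: fires at position(s) 5: lvadurvelfen
surface: lvadurvelfen


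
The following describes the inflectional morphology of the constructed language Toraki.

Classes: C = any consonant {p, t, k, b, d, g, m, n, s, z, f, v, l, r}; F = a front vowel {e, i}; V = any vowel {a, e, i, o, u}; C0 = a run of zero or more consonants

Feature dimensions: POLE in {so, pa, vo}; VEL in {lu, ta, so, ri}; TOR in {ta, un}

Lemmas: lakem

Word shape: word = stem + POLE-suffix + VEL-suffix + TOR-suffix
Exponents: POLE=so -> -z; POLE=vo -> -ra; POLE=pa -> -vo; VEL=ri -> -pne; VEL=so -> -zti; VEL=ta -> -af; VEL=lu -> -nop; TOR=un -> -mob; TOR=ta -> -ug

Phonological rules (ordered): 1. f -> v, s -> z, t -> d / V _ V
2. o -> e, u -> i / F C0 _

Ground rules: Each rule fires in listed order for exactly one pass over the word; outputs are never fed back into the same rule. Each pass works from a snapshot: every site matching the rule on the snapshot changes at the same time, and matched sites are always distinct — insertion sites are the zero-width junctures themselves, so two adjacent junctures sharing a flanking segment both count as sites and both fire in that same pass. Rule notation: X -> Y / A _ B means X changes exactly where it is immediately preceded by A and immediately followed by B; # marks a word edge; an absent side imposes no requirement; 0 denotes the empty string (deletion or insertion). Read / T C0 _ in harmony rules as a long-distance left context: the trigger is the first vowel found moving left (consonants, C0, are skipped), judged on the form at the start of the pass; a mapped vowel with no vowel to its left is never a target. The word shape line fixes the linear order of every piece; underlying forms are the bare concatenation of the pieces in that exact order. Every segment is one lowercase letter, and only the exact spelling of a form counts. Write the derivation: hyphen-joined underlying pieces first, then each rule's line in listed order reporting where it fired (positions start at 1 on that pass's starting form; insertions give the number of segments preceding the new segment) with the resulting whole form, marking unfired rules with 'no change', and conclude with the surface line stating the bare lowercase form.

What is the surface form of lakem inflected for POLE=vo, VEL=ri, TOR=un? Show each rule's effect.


underlying: lakem-ra-pne-mob
1. f -> v, s -> z, t -> d / V _ V: no change
2. o -> e, u -> i / F C0 _: fires at position(s) 12: lakemrapnemeb
surface: lakemrapnemeb


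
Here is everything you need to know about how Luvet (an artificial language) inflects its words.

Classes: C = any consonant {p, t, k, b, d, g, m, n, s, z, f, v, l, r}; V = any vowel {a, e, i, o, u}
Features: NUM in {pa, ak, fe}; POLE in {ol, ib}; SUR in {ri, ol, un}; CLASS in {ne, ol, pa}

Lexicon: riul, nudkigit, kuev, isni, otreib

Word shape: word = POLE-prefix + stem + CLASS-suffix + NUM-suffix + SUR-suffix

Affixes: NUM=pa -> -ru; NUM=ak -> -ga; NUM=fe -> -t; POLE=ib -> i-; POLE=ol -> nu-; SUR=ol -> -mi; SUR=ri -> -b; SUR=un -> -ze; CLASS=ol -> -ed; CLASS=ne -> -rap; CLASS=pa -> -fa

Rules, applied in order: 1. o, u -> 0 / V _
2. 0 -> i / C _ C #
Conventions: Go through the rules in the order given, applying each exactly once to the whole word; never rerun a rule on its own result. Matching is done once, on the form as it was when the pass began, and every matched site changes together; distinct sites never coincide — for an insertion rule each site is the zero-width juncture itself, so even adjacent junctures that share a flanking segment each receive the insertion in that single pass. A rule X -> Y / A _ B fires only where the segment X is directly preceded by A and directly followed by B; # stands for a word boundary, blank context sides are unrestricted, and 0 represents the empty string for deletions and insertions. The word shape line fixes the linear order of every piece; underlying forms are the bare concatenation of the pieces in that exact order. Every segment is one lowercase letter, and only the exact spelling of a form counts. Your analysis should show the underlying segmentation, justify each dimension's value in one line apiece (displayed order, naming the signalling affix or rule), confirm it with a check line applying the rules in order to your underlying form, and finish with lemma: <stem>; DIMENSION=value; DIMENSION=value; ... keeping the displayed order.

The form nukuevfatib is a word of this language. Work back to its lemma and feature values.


underlying: nu-kuev-fa-t-b
NUM=fe - signalled by the affix -t
POLE=ol - signalled by the affix nu-
SUR=ri - signalled by the affix -b
CLASS=pa - signalled by the affix -fa
check: nukuevfatb -> nukuevfatb -> nukuevfatib
lemma: kuev; NUM=fe; POLE=ol; SUR=ri; CLASS=pa


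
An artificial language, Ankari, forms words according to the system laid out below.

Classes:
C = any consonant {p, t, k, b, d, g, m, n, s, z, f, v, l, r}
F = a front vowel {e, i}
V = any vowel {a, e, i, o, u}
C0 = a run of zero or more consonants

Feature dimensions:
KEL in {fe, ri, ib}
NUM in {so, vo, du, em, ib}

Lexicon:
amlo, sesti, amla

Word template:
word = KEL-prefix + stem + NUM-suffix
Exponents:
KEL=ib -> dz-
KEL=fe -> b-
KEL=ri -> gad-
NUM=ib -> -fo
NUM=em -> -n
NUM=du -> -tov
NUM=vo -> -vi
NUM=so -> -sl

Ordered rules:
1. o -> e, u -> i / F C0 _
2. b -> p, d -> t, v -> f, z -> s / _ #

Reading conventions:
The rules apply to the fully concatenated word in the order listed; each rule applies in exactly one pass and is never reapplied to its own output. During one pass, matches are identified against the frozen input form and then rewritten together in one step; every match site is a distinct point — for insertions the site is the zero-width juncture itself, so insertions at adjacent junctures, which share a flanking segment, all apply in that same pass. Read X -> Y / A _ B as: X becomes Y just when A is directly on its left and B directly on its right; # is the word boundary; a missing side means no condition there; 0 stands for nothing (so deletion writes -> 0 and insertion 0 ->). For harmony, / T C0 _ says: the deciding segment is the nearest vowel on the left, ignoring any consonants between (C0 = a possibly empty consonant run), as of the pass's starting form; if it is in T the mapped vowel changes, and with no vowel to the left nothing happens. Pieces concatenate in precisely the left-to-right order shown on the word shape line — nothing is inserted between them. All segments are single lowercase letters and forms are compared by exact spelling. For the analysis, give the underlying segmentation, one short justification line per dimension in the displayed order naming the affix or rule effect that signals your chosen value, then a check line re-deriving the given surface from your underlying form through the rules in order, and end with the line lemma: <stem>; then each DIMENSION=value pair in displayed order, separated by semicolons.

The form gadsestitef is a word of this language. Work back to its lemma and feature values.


underlying: gad-sesti-tov
KEL=ri - signalled by the affix gad-
NUM=du - signalled by the affix -tov
check: gadsestitov -> gadsestitev -> gadsestitef
lemma: sesti; KEL=ri; NUM=du


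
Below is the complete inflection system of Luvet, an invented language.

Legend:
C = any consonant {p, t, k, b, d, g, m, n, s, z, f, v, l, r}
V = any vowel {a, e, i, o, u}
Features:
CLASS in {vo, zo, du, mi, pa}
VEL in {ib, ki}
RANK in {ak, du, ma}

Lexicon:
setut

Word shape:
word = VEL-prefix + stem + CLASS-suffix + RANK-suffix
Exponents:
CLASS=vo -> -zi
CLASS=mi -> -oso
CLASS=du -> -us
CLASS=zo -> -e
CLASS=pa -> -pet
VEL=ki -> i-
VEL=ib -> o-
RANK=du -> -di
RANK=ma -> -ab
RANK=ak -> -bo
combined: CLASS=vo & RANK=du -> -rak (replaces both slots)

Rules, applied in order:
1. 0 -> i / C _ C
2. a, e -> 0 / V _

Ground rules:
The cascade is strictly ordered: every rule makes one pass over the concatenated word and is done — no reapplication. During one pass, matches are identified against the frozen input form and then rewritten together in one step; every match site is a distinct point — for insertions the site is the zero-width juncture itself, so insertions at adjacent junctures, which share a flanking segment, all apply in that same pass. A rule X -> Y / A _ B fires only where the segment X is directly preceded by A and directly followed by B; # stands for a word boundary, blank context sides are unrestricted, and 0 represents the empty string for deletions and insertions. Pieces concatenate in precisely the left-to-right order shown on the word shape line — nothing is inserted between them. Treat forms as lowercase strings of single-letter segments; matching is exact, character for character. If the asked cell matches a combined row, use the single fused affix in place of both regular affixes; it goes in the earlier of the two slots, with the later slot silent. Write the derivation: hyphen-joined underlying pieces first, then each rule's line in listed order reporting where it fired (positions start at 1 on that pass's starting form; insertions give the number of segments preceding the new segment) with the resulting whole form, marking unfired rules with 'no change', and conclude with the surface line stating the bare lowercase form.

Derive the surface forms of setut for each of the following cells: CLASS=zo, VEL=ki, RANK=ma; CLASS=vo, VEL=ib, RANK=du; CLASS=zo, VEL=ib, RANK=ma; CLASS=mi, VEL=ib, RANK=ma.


cell CLASS=zo, VEL=ki, RANK=ma:
underlying: i-setut-e-ab
1. 0 -> i / C _ C: no change
2. a, e -> 0 / V _: fires at position(s) 8: isetuteb
surface: isetuteb

cell CLASS=vo, VEL=ib, RANK=du:
underlying: o-setut-rak
1. 0 -> i / C _ C: inserts after position(s) 6: osetutirak
2. a, e -> 0 / V _: no change
surface: osetutirak

cell CLASS=zo, VEL=ib, RANK=ma:
underlying: o-setut-e-ab
1. 0 -> i / C _ C: no change
2. a, e -> 0 / V _: fires at position(s) 8: osetuteb
surface: osetuteb

cell CLASS=mi, VEL=ib, RANK=ma:
underlying: o-setut-oso-ab
1. 0 -> i / C _ C: no change
2. a, e -> 0 / V _: fires at position(s) 10: osetutosob
surface: osetutosob


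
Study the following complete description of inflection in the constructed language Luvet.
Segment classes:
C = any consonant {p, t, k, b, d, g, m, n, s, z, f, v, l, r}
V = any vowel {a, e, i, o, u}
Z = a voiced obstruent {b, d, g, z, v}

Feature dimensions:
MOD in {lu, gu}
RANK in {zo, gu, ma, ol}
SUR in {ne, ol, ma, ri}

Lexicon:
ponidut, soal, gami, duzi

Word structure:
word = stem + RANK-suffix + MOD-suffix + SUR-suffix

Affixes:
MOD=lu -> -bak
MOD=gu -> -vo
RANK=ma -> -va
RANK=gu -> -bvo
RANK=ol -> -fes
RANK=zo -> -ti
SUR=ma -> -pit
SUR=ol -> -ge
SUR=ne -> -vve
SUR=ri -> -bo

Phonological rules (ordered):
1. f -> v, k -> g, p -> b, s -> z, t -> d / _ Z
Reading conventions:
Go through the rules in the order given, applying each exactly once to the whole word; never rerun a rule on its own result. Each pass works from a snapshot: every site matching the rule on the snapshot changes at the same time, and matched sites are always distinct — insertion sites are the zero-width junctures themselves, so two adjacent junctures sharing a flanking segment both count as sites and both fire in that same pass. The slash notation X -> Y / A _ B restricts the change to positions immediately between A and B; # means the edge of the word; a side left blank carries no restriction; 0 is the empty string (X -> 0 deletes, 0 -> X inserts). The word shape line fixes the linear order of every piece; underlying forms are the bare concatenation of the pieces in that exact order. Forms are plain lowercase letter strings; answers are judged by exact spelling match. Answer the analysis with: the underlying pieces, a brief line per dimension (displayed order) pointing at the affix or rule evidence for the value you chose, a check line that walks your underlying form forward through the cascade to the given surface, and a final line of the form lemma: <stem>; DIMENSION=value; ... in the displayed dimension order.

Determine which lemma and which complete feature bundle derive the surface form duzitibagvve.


underlying: duzi-ti-bak-vve
MOD=lu - signalled by the affix -bak
RANK=zo - signalled by the affix -ti
SUR=ne - signalled by the affix -vve
check: duzitibakvve -> duzitibagvve
lemma: duzi; MOD=lu; RANK=zo; SUR=ne


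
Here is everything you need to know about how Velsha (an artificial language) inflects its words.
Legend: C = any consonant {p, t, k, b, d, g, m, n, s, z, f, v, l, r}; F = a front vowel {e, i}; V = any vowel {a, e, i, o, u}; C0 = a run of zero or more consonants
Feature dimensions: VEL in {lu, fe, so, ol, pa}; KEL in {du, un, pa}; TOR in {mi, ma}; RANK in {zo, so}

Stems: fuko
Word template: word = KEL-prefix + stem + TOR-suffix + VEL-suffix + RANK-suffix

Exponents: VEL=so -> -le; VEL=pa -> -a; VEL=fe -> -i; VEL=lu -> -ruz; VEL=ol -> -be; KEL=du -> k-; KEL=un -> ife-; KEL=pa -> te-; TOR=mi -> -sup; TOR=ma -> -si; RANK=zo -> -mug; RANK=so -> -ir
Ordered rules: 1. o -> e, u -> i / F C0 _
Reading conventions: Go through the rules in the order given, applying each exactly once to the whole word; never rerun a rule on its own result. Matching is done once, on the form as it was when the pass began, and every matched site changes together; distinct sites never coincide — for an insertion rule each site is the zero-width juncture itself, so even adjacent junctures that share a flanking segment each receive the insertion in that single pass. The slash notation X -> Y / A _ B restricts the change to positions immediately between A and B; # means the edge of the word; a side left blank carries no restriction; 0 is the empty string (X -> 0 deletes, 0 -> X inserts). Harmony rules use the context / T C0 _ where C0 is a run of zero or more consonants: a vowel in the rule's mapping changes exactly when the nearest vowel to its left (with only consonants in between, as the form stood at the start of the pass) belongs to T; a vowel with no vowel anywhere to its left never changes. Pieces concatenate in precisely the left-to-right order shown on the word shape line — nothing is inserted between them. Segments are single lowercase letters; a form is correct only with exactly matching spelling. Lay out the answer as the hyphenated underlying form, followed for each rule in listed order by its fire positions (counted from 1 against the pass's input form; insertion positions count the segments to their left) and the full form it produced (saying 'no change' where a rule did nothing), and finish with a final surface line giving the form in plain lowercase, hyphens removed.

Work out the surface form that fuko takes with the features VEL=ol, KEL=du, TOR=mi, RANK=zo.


underlying: k-fuko-sup-be-mug
1. o -> e, u -> i / F C0 _: fires at position(s) 12: kfukosupbemig
surface: kfukosupbemig


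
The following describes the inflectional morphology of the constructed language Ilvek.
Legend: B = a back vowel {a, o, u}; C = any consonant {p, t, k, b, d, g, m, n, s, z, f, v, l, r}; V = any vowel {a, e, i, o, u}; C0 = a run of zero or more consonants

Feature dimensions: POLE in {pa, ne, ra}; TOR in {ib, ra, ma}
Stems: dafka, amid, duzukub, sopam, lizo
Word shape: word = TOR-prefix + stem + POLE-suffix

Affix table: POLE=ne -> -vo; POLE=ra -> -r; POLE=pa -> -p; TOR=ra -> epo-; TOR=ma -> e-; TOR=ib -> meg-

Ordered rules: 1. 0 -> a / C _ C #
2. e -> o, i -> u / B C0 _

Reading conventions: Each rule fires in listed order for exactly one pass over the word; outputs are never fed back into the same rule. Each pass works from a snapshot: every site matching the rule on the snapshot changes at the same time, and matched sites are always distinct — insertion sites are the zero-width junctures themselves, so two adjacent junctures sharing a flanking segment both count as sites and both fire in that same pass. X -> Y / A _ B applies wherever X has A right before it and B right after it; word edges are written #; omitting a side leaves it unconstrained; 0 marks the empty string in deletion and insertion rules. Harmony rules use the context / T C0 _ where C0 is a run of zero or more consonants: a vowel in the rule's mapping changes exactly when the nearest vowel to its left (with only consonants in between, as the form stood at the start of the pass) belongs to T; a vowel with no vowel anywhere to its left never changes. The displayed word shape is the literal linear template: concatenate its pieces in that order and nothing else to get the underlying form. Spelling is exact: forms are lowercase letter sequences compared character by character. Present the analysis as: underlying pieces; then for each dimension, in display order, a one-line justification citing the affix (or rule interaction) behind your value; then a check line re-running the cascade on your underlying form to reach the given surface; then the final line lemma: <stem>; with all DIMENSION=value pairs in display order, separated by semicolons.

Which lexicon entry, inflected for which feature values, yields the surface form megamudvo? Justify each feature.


underlying: meg-amid-vo
POLE=ne - signalled by the affix -vo
TOR=ib - signalled by the affix meg-
check: megamidvo -> megamidvo -> megamudvo
lemma: amid; POLE=ne; TOR=ib


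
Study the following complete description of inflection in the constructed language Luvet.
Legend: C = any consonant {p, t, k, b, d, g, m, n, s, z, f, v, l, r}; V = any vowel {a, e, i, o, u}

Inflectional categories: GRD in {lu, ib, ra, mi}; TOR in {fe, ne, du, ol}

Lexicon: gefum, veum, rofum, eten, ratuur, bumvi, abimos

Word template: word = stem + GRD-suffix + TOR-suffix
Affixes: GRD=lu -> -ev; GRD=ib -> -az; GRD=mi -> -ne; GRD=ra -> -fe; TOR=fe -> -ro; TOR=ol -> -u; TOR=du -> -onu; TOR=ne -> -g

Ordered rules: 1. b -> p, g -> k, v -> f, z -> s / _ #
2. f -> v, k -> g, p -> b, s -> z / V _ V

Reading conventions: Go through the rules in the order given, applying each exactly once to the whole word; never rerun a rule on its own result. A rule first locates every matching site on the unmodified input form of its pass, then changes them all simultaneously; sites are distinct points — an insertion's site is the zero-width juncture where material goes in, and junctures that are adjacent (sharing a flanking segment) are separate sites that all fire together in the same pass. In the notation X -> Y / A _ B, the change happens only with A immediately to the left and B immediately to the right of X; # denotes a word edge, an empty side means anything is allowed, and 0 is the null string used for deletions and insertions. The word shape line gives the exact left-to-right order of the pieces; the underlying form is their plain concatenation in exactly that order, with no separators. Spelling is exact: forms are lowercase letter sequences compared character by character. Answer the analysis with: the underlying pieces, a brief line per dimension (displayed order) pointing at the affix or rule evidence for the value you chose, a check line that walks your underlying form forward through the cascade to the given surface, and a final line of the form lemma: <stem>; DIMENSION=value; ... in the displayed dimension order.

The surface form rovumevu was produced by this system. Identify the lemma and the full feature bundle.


underlying: rofum-ev-u
GRD=lu - signalled by the affix -ev
TOR=ol - signalled by the affix -u
check: rofumevu -> rofumevu -> rovumevu
lemma: rofum; GRD=lu; TOR=ol


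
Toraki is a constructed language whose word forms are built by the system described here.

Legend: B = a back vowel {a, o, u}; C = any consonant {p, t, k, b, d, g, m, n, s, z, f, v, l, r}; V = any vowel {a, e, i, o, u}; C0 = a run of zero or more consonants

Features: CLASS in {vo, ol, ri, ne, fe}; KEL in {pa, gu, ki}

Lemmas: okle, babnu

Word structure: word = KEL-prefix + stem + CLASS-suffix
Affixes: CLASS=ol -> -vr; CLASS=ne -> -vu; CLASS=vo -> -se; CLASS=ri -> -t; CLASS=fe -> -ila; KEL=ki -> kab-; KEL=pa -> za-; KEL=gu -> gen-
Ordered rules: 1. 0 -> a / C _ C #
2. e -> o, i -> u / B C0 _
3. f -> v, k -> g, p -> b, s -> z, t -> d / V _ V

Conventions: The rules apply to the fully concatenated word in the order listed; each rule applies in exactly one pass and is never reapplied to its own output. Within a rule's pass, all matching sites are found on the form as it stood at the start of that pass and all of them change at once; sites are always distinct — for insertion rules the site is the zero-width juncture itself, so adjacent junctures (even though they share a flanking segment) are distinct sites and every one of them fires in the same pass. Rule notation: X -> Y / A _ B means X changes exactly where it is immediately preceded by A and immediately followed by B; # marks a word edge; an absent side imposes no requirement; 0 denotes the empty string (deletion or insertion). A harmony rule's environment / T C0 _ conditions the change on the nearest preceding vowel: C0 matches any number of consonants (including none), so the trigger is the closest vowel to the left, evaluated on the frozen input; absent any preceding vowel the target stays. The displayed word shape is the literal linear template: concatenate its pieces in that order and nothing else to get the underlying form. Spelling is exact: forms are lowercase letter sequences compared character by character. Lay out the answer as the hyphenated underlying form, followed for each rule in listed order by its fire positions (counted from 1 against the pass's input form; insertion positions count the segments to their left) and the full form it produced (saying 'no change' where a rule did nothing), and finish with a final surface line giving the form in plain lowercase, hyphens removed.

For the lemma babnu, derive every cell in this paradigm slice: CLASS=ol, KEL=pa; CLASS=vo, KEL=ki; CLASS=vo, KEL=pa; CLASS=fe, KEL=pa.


cell CLASS=ol, KEL=pa:
underlying: za-babnu-vr
1. 0 -> a / C _ C #: inserts after position(s) 8: zababnuvar
2. e -> o, i -> u / B C0 _: no change
3. f -> v, k -> g, p -> b, s -> z, t -> d / V _ V: no change
surface: zababnuvar

cell CLASS=vo, KEL=ki:
underlying: kab-babnu-se
1. 0 -> a / C _ C #: no change
2. e -> o, i -> u / B C0 _: fires at position(s) 10: kabbabnuso
3. f -> v, k -> g, p -> b, s -> z, t -> d / V _ V: fires at position(s) 9: kabbabnuzo
surface: kabbabnuzo

cell CLASS=vo, KEL=pa:
underlying: za-babnu-se
1. 0 -> a / C _ C #: no change
2. e -> o, i -> u / B C0 _: fires at position(s) 9: zababnuso
3. f -> v, k -> g, p -> b, s -> z, t -> d / V _ V: fires at position(s) 8: zababnuzo
surface: zababnuzo

cell CLASS=fe, KEL=pa:
underlying: za-babnu-ila
1. 0 -> a / C _ C #: no change
2. e -> o, i -> u / B C0 _: fires at position(s) 8: zababnuula
3. f -> v, k -> g, p -> b, s -> z, t -> d / V _ V: no change
surface: zababnuula


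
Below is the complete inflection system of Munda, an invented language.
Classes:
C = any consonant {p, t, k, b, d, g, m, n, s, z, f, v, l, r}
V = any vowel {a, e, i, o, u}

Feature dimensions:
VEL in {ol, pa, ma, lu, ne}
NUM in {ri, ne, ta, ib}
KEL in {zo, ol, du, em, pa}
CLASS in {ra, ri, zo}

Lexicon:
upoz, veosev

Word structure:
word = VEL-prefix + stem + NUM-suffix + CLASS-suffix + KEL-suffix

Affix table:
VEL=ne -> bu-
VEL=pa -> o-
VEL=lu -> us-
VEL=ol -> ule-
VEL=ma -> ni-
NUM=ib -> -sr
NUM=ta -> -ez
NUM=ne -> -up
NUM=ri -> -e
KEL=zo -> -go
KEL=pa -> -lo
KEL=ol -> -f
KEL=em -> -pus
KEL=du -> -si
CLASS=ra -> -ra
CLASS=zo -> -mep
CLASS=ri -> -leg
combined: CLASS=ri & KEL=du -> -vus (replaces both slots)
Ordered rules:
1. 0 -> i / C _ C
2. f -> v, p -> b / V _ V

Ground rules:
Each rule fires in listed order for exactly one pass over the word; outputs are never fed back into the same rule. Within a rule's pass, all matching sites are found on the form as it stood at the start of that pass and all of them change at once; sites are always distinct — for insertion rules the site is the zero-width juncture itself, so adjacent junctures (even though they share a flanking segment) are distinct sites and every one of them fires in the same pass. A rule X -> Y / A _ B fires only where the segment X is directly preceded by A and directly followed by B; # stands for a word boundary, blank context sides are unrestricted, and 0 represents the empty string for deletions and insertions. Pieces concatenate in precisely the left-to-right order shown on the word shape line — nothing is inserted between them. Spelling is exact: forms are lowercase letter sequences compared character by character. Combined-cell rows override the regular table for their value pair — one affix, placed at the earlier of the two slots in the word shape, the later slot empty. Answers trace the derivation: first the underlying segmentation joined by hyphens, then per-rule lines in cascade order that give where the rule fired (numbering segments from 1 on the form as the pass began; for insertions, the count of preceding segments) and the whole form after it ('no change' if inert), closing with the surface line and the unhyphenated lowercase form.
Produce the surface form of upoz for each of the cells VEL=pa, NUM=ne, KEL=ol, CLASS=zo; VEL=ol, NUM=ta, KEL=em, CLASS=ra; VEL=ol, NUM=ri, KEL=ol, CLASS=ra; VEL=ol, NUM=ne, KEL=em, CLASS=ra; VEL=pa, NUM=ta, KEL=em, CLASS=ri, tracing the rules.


cell VEL=pa, NUM=ne, KEL=ol, CLASS=zo:
underlying: o-upoz-up-mep-f
1. 0 -> i / C _ C: inserts after position(s) 7, 10: oupozupimepif
2. f -> v, p -> b / V _ V: fires at position(s) 3, 7, 11: oubozubimebif
surface: oubozubimebif

cell VEL=ol, NUM=ta, KEL=em, CLASS=ra:
underlying: ule-upoz-ez-ra-pus
1. 0 -> i / C _ C: inserts after position(s) 9: uleupozezirapus
2. f -> v, p -> b / V _ V: fires at position(s) 5, 13: uleubozezirabus
surface: uleubozezirabus

cell VEL=ol, NUM=ri, KEL=ol, CLASS=ra:
underlying: ule-upoz-e-ra-f
1. 0 -> i / C _ C: no change
2. f -> v, p -> b / V _ V: fires at position(s) 5: uleubozeraf
surface: uleubozeraf

cell VEL=ol, NUM=ne, KEL=em, CLASS=ra:
underlying: ule-upoz-up-ra-pus
1. 0 -> i / C _ C: inserts after position(s) 9: uleupozupirapus
2. f -> v, p -> b / V _ V: fires at position(s) 5, 9, 13: uleubozubirabus
surface: uleubozubirabus

cell VEL=pa, NUM=ta, KEL=em, CLASS=ri:
underlying: o-upoz-ez-leg-pus
1. 0 -> i / C _ C: inserts after position(s) 7, 10: oupozezilegipus
2. f -> v, p -> b / V _ V: fires at position(s) 3, 13: oubozezilegibus
surface: oubozezilegibus


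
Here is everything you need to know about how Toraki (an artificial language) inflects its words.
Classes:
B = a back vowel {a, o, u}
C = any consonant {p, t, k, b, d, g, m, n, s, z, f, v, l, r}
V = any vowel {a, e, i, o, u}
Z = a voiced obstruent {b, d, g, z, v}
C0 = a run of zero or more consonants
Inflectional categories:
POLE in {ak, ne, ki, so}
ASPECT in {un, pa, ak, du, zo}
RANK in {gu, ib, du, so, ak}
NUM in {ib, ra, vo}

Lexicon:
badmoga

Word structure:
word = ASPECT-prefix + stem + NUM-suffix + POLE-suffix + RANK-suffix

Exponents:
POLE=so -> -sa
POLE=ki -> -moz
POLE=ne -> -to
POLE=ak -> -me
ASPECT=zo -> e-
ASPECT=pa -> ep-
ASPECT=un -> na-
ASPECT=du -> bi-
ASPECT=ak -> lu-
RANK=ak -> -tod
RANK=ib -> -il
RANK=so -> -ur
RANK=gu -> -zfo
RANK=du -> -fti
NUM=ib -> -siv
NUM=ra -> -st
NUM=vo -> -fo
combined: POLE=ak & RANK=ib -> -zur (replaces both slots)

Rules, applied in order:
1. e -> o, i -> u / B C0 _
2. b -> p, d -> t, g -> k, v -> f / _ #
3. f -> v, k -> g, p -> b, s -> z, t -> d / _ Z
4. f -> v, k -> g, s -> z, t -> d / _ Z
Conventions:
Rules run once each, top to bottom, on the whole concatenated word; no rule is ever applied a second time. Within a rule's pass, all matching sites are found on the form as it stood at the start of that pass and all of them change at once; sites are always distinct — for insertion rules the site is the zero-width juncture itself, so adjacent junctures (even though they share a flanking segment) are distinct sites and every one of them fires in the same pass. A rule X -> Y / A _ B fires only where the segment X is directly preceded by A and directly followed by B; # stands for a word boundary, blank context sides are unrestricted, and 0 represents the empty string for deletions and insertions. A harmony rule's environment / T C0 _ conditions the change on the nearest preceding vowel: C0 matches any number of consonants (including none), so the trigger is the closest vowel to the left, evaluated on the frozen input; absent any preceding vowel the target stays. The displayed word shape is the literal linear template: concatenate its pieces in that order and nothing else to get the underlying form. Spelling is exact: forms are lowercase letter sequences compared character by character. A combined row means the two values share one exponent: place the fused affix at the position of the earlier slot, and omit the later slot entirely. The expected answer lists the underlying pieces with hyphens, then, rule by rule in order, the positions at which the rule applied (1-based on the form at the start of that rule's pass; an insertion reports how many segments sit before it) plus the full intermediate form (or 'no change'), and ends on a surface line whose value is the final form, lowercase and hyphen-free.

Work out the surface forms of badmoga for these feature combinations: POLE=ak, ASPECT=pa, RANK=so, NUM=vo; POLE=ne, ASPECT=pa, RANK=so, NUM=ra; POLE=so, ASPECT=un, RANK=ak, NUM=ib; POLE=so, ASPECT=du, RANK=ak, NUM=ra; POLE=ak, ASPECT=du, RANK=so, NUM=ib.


cell POLE=ak, ASPECT=pa, RANK=so, NUM=vo:
underlying: ep-badmoga-fo-me-ur
1. e -> o, i -> u / B C0 _: fires at position(s) 13: epbadmogafomour
2. b -> p, d -> t, g -> k, v -> f / _ #: no change
3. f -> v, k -> g, p -> b, s -> z, t -> d / _ Z: fires at position(s) 2: ebbadmogafomour
4. f -> v, k -> g, s -> z, t -> d / _ Z: no change
surface: ebbadmogafomour

cell POLE=ne, ASPECT=pa, RANK=so, NUM=ra:
underlying: ep-badmoga-st-to-ur
1. e -> o, i -> u / B C0 _: no change
2. b -> p, d -> t, g -> k, v -> f / _ #: no change
3. f -> v, k -> g, p -> b, s -> z, t -> d / _ Z: fires at position(s) 2: ebbadmogasttour
4. f -> v, k -> g, s -> z, t -> d / _ Z: no change
surface: ebbadmogasttour

cell POLE=so, ASPECT=un, RANK=ak, NUM=ib:
underlying: na-badmoga-siv-sa-tod
1. e -> o, i -> u / B C0 _: fires at position(s) 11: nabadmogasuvsatod
2. b -> p, d -> t, g -> k, v -> f / _ #: fires at position(s) 17: nabadmogasuvsatot
3. f -> v, k -> g, p -> b, s -> z, t -> d / _ Z: no change
4. f -> v, k -> g, s -> z, t -> d / _ Z: no change
surface: nabadmogasuvsatot

cell POLE=so, ASPECT=du, RANK=ak, NUM=ra:
underlying: bi-badmoga-st-sa-tod
1. e -> o, i -> u / B C0 _: no change
2. b -> p, d -> t, g -> k, v -> f / _ #: fires at position(s) 16: bibadmogastsatot
3. f -> v, k -> g, p -> b, s -> z, t -> d / _ Z: no change
4. f -> v, k -> g, s -> z, t -> d / _ Z: no change
surface: bibadmogastsatot

cell POLE=ak, ASPECT=du, RANK=so, NUM=ib:
underlying: bi-badmoga-siv-me-ur
1. e -> o, i -> u / B C0 _: fires at position(s) 11: bibadmogasuvmeur
2. b -> p, d -> t, g -> k, v -> f / _ #: no change
3. f -> v, k -> g, p -> b, s -> z, t -> d / _ Z: no change
4. f -> v, k -> g, s -> z, t -> d / _ Z: no change
surface: bibadmogasuvmeur
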